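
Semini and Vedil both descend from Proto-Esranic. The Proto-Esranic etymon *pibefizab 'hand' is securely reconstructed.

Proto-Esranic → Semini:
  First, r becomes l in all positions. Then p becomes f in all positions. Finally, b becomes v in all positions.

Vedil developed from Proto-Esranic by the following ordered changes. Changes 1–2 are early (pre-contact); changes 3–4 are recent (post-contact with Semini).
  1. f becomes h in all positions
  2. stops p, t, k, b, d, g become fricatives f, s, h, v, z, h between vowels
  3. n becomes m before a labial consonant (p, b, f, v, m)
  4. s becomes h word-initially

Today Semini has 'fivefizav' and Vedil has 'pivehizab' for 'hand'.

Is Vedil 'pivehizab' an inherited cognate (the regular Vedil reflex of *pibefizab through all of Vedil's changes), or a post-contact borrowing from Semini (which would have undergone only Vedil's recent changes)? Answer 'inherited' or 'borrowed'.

If inherited, *pibefizab would pass through all of Vedil's changes:
Vedil: start from *pibefizab.
  rule 1 (unconditioned shift): pibefizab → pibehizab
  rule 2 (intervocalic lenition): pibehizab → pivehizab
  rule 3: no change — pivehizab
  rule 4: no change — pivehizab
  ⇒ Vedil pivehizab
If borrowed from Semini 'fivefizav' after the early changes, it would undergo only the recent ones:
  rule 3 (nasal place assimilation): no change (fivefizav)
  rule 4 (debuccalisation): no change (fivefizav)
  ⇒ as a loan: fivefizav
Vedil 'pivehizab' matches the inherited outcome exactly, so it is an inherited cognate, not a loan.

inherited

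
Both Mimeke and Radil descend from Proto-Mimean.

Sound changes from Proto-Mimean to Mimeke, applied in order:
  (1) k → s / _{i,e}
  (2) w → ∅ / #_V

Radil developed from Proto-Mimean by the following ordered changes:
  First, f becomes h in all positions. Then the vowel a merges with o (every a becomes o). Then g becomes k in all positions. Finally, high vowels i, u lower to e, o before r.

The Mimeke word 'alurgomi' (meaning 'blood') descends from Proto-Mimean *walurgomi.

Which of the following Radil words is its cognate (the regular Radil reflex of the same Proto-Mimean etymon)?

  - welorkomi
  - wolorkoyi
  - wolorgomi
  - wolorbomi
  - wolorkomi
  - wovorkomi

Radil: *walurgomi
  walurgomi (rule 1 does not apply)
  walurgomi → wolurgomi   [vowel merger]
  wolurgomi → wolurkomi   [unconditioned shift]
  wolurkomi → wolorkomi   [pre-rhotic lowering]
  giving Radil wolorkomi.
Only 'wolorkomi' matches the regular Radil development of *walurgomi.

wolorkomi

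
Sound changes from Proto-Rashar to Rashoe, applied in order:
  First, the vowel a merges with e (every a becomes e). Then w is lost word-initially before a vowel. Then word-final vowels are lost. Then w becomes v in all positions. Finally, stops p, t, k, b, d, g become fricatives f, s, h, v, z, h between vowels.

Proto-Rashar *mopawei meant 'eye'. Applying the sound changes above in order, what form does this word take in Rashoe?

Rashoe: start from *mopawei.
  rule 1 (vowel merger): mopawei → mopewei
  rule 2: no change — mopewei
  rule 3 (apocope): mopewei → mopewe
  rule 4 (unconditioned shift): mopewe → mopeve
  rule 5 (intervocalic lenition): mopeve → mofeve
  ⇒ Rashoe mofeve

mofeve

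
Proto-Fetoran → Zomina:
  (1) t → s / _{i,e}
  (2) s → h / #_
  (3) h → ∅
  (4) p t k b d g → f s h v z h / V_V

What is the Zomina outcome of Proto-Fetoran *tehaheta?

eaesa

Zomina: *tehaheta
  tehaheta → sehaheta   [palatalisation]
  sehaheta → hehaheta   [debuccalisation]
  hehaheta → eaeta   [h-loss]
  eaeta → eaesa   [intervocalic lenition]
  giving Zomina eaesa.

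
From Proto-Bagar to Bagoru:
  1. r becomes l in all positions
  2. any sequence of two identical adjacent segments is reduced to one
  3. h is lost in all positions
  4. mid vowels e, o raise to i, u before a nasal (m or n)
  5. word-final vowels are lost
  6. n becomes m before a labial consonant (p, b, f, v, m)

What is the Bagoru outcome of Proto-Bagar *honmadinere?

Bagoru: *honmadinere > honmadinele > onmadinele > unmadinele > unmadinel > ummadinel  (by unconditioned shift, h-loss, pre-nasal raising, apocope, nasal place assimilation)

ummadinel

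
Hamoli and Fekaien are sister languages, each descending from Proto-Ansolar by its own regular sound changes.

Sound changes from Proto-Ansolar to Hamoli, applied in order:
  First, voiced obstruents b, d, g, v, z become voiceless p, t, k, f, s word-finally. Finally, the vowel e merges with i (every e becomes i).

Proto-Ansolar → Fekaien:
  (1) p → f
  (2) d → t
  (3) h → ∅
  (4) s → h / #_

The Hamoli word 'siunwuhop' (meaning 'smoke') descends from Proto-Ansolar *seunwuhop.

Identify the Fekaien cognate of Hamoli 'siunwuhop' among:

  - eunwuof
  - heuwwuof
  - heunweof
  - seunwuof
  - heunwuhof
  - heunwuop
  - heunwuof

Fekaien: start from *seunwuhop.
  rule 1 (unconditioned shift): seunwuhop → seunwuhof
  rule 2: no change — seunwuhof
  rule 3 (h-loss): seunwuhof → seunwuof
  rule 4 (debuccalisation): seunwuof → heunwuof
  ⇒ Fekaien heunwuof
The other candidates each miss or misapply at least one Fekaien change.

heunwuof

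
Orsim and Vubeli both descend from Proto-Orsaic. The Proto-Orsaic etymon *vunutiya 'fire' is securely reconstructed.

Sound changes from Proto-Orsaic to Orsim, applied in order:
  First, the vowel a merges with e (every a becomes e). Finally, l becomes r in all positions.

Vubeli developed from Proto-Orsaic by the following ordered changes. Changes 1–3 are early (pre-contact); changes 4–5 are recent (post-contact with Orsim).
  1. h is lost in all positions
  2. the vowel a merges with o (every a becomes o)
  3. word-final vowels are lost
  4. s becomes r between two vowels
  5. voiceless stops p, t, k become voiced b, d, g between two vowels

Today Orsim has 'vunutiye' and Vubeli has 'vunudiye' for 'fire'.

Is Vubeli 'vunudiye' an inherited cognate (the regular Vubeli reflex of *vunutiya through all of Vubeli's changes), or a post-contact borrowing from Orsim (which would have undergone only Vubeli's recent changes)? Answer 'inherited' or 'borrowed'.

If inherited, *vunutiya would pass through all of Vubeli's changes:
Vubeli: *vunutiya
  vunutiya (rule 1 does not apply)
  vunutiya → vunutiyo   [vowel merger]
  vunutiyo → vunutiy   [apocope]
  vunutiy (rule 4 does not apply)
  vunutiy → vunudiy   [intervocalic voicing]
  giving Vubeli vunudiy.
If borrowed from Orsim 'vunutiye' after the early changes, it would undergo only the recent ones:
  rule 4 (rhotacism): no change (vunutiye)
  rule 5 (intervocalic voicing): vunutiye → vunudiye
  ⇒ as a loan: vunudiye
Vubeli 'vunudiye' matches the loan outcome 'vunudiye', not the inherited 'vunudiy' — it skipped the early Vubeli changes, so it was borrowed from Orsim.

borrowed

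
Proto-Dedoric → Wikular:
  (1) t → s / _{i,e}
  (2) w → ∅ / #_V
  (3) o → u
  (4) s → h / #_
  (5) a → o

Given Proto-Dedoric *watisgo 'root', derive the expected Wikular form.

Wikular: *watisgo > wasisgo > asisgo > asisgu > osisgu  (by palatalisation, glide loss, vowel merger, vowel merger)

osisgu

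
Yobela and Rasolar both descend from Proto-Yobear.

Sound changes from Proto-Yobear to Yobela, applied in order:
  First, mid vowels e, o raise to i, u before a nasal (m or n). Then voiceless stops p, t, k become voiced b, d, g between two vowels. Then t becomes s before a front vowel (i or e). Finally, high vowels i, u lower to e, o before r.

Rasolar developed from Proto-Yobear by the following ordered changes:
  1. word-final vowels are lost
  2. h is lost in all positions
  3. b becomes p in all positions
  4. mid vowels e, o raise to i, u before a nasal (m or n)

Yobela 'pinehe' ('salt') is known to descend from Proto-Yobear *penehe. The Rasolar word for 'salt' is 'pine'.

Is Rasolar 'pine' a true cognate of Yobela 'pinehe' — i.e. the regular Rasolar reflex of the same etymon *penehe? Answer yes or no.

Derive the expected Rasolar reflex of *penehe:
Rasolar: start from *penehe.
  rule 1 (apocope): penehe → peneh
  rule 2 (h-loss): peneh → pene
  rule 3: no change — pene
  rule 4 (pre-nasal raising): pene → pine
  ⇒ Rasolar pine
Rasolar 'pine' matches the regular reflex exactly, so the pair is cognate.

yes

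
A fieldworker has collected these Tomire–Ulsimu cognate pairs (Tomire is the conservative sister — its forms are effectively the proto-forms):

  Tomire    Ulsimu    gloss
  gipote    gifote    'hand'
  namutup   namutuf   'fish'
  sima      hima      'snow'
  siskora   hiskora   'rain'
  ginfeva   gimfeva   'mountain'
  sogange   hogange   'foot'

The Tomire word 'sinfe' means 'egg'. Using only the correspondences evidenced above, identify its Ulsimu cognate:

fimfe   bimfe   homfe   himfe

sima ~ hima, siskora ~ hiskora — Tomire s corresponds to Ulsimu h word-initially before a front vowel.
ginfeva ~ gimfeva — Tomire n corresponds to Ulsimu m after a vowel, before a labial obstruent.
Applying these to Tomire 'sinfe':
  sinfe → hinfe   (s→h word-initially before a front vowel)
  hinfe → himfe   (n→m after a vowel, before a labial obstruent)
So the Ulsimu cognate is 'himfe'.

himfe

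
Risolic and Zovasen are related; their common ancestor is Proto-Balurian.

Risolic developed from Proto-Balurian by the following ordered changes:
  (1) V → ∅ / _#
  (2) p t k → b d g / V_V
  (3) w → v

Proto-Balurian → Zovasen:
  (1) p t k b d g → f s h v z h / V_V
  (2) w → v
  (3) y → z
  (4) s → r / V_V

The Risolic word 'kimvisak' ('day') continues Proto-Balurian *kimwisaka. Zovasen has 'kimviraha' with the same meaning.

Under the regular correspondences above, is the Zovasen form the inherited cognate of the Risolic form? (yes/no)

Derive the expected Zovasen reflex of *kimwisaka:
Zovasen: *kimwisaka > kimwisaha > kimvisaha > kimviraha  (by intervocalic lenition, unconditioned shift, rhotacism)
Zovasen 'kimviraha' matches the regular reflex exactly, so the pair is cognate.

yes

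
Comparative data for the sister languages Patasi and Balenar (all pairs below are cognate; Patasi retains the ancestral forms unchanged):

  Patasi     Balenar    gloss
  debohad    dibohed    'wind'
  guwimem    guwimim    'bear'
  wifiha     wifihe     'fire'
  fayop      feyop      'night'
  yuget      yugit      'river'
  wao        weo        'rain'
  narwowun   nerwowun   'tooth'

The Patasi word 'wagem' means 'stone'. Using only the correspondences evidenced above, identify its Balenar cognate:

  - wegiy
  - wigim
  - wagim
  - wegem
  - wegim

wegim

debohad ~ dibohed, fayop ~ feyop — Patasi a corresponds to Balenar e after a consonant, before a consonant other than r, m, n, p, b, f, v.
guwimem ~ guwimim — Patasi e corresponds to Balenar i after a consonant, before a nasal.
Applying these to Patasi 'wagem':
  wagem → wegem   (a→e after a consonant, before a consonant other than r, m, n, p, b, f, v)
  wegem → wegim   (e→i after a consonant, before a nasal)
So the Balenar cognate is 'wegim'.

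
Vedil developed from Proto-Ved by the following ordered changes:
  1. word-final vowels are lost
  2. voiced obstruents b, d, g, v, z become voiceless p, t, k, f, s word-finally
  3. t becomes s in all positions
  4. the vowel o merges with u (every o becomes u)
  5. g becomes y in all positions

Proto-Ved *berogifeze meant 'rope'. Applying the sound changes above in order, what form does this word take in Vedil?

beruyifes

Vedil: *berogifeze > berogifez > berogifes > berugifes > beruyifes  (by apocope, final devoicing, vowel merger, unconditioned shift)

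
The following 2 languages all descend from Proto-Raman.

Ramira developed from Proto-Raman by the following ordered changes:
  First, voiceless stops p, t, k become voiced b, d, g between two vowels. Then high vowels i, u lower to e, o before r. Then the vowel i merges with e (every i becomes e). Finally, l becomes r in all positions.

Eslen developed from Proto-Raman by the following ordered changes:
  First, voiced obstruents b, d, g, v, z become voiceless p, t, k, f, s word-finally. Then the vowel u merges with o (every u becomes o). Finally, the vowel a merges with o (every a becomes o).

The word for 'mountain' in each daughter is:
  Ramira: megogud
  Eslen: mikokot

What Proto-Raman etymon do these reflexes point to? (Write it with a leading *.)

Position 2: Ramira has e, Eslen has i. Eslen preserves i here (none of its changes turn any other segment into i), so the proto-segment is *i.
Position 6: Ramira has u, Eslen has o. Ramira preserves u here (none of its changes turn any other segment into u), so the proto-segment is *u.
Position 7: Ramira has d, Eslen has t. Taking the neighbouring segments as reconstructed: Ramira d can only go back to *d; Eslen t could go back to *t or *d — the one source consistent with every daughter is *d.
Continuing position by position gives *mikokud; check it forward:
Ramira: *mikokud
  mikokud → migogud   [intervocalic voicing]
  migogud (rule 2 does not apply)
  migogud → megogud   [vowel merger]
  megogud (rule 4 does not apply)
  giving Ramira megogud.
Eslen: *mikokud
  mikokud → mikokut   [final devoicing]
  mikokut → mikokot   [vowel merger]
  mikokot (rule 3 does not apply)
  giving Eslen mikokot.
Only *mikokud yields all of Ramira megogud, Eslen mikokot.

*mikokud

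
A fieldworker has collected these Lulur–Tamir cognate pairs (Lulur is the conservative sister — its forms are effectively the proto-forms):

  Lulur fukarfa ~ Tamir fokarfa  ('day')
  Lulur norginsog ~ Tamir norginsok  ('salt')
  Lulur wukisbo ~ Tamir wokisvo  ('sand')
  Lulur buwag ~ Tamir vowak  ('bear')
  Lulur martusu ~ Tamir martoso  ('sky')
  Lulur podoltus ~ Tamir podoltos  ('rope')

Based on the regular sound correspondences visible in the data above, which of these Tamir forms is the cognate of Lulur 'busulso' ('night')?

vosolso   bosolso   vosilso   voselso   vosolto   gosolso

buwag ~ vowak — Lulur b corresponds to Tamir v word-initially before a back vowel.
fukarfa ~ fokarfa, wukisbo ~ wokisvo — Lulur u corresponds to Tamir o after a consonant, before a consonant other than r, m, n, p, b, f, v.
Applying these to Lulur 'busulso':
  busulso → vusulso   (b→v word-initially before a back vowel)
  vusulso → vosulso   (u→o after a consonant, before a consonant other than r, m, n, p, b, f, v)
  vosulso → vosolso   (u→o after a consonant, before a consonant other than r, m, n, p, b, f, v)
So the Tamir cognate is 'vosolso'.

vosolso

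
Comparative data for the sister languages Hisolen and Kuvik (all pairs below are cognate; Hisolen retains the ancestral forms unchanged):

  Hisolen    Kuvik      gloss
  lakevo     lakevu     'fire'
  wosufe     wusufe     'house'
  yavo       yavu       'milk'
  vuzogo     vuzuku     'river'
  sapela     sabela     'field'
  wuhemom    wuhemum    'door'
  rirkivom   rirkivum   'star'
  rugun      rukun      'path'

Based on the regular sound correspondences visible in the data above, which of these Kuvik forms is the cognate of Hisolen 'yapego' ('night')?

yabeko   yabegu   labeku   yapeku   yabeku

yabeku

sapela ~ sabela — Hisolen p corresponds to Kuvik b between vowels (before a front vowel).
vuzogo ~ vuzuku — Hisolen g corresponds to Kuvik k between vowels (before a back vowel).
lakevo ~ lakevu, yavo ~ yavu — Hisolen o corresponds to Kuvik u word-finally.
Applying these to Hisolen 'yapego':
  yapego → yabego   (p→b between vowels (before a front vowel))
  yabego → yabeko   (g→k between vowels (before a back vowel))
  yabeko → yabeku   (o→u word-finally)
So the Kuvik cognate is 'yabeku'.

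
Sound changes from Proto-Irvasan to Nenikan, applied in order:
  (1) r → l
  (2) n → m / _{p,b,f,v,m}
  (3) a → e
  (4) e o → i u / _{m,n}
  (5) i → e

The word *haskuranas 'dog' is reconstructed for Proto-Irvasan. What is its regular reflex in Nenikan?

heskulenes

Nenikan: *haskuranas > haskulanas > heskulenes > heskulines > heskulenes  (by unconditioned shift, vowel merger, pre-nasal raising, vowel merger)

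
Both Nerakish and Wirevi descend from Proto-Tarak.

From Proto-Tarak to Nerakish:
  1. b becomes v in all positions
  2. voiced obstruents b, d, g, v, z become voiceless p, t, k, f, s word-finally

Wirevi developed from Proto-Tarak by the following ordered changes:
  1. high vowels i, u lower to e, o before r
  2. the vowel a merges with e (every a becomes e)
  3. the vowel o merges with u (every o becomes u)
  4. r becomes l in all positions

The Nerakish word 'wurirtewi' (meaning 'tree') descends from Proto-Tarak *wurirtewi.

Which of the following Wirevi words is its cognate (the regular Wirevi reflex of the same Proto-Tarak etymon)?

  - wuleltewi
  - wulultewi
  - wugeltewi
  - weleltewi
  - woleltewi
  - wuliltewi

Wirevi: *wurirtewi
  wurirtewi → worertewi   [pre-rhotic lowering]
  worertewi (rule 2 does not apply)
  worertewi → wurertewi   [vowel merger]
  wurertewi → wuleltewi   [unconditioned shift]
  giving Wirevi wuleltewi.
Among the options, 'wuleltewi' alone shows every Wirevi change applied in order.

wuleltewi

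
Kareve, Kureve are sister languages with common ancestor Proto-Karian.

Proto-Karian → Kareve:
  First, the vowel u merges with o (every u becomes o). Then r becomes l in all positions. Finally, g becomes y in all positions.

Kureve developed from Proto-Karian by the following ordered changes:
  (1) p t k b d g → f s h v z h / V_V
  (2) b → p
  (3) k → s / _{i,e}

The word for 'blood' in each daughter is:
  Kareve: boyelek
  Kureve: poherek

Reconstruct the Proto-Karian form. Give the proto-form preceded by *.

Position 1: Kareve has b, Kureve has p. Kareve preserves b here (none of its changes turn any other segment into b), so the proto-segment is *b.
Position 3: Kareve has y, Kureve has h. Taking the neighbouring segments as reconstructed: Kareve y could go back to *g or *y; Kureve h could go back to *k or *g or *h — the one source consistent with every daughter is *g.
Continuing position by position gives *bogerek; check it forward:
Kareve: *bogerek > bogelek > boyelek  (by unconditioned shift, unconditioned shift)
Kureve: *bogerek > boherek > poherek  (by intervocalic lenition, unconditioned shift)
Only *bogerek yields all of Kareve boyelek, Kureve poherek.

*bogerek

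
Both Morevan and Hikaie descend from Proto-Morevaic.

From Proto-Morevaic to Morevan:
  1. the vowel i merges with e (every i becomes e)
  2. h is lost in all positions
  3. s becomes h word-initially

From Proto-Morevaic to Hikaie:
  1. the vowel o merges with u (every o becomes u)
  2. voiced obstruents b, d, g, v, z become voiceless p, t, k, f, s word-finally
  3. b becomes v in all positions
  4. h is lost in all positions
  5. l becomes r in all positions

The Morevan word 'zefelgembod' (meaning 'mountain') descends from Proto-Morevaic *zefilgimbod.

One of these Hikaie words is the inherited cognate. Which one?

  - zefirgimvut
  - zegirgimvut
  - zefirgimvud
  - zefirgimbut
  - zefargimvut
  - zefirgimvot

zefirgimvut

Hikaie: *zefilgimbod > zefilgimbud > zefilgimbut > zefilgimvut > zefirgimvut  (by vowel merger, final devoicing, unconditioned shift, unconditioned shift)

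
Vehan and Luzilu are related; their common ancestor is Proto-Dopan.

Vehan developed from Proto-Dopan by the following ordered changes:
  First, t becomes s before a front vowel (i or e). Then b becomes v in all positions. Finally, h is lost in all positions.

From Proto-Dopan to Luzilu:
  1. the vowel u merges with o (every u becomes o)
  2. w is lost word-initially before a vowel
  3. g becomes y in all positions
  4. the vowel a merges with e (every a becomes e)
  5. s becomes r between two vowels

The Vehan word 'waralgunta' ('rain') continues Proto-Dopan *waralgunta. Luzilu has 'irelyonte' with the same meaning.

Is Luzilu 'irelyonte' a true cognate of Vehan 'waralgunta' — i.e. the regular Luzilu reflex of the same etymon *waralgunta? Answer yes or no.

no

Derive the expected Luzilu reflex of *waralgunta:
Luzilu: start from *waralgunta.
  rule 1 (vowel merger): waralgunta → waralgonta
  rule 2 (glide loss): waralgonta → aralgonta
  rule 3 (unconditioned shift): aralgonta → aralyonta
  rule 4 (vowel merger): aralyonta → erelyonte
  rule 5: no change — erelyonte
  ⇒ Luzilu erelyonte
The regular Luzilu reflex would be 'erelyonte', but the attested form is 'irelyonte'. The correspondence is irregular, so they are not cognates (the Luzilu form has a different source).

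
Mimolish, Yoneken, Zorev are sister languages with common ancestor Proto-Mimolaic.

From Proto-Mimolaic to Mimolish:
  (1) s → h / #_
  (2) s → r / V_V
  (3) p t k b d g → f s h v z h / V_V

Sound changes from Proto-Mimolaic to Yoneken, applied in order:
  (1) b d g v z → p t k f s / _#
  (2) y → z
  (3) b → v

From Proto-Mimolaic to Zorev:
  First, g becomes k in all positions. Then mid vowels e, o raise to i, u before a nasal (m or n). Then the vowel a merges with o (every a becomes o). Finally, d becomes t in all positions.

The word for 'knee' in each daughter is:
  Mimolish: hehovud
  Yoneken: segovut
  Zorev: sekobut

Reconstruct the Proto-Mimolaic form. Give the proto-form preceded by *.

Position 1: Mimolish has h, Yoneken has s, Zorev has s. Zorev preserves s here (none of its changes turn any other segment into s), so the proto-segment is *s.
Position 3: Mimolish has h, Yoneken has g, Zorev has k. Yoneken preserves g here (none of its changes turn any other segment into g), so the proto-segment is *g.
Position 7: Mimolish has d, Yoneken has t, Zorev has t. Mimolish preserves d here (none of its changes turn any other segment into d), so the proto-segment is *d.
Continuing position by position gives *segobud; check it forward:
Mimolish: *segobud > hegobud > hehovud  (by debuccalisation, intervocalic lenition)
Yoneken: *segobud
  segobud → segobut   [final devoicing]
  segobut (rule 2 does not apply)
  segobut → segovut   [unconditioned shift]
  giving Yoneken segovut.
Zorev: *segobud
  segobud → sekobud   [unconditioned shift]
  sekobud (rule 2 does not apply)
  sekobud (rule 3 does not apply)
  sekobud → sekobut   [unconditioned shift]
  giving Zorev sekobut.
Only *segobud yields all of Mimolish hehovud, Yoneken segovut, Zorev sekobut.

*segobud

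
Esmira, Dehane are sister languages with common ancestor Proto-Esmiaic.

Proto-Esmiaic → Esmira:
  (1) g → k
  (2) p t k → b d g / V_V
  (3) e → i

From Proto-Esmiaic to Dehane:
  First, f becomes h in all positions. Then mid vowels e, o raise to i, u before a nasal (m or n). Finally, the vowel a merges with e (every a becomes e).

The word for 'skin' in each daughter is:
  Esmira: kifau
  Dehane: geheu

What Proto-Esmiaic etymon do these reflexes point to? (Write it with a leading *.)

*gefau

Position 1: Esmira has k, Dehane has g. Dehane preserves g here (none of its changes turn any other segment into g), so the proto-segment is *g.
Position 2: Esmira has i, Dehane has e. Taking the neighbouring segments as reconstructed: Esmira i could go back to *e or *i; Dehane e could go back to *a or *e — the one source consistent with every daughter is *e.
Continuing position by position gives *gefau; check it forward:
Esmira: start from *gefau.
  rule 1 (unconditioned shift): gefau → kefau
  rule 2: no change — kefau
  rule 3 (vowel merger): kefau → kifau
  ⇒ Esmira kifau
Dehane: start from *gefau.
  rule 1 (unconditioned shift): gefau → gehau
  rule 2: no change — gehau
  rule 3 (vowel merger): gehau → geheu
  ⇒ Dehane geheu
*gefau is the unique common source.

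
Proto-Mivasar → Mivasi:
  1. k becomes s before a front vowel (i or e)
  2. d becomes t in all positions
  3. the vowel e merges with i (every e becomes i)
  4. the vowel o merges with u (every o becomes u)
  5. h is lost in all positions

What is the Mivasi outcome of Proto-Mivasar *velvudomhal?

vilvutumal

Mivasi: *velvudomhal > velvutomhal > vilvutomhal > vilvutumhal > vilvutumal  (by unconditioned shift, vowel merger, vowel merger, h-loss)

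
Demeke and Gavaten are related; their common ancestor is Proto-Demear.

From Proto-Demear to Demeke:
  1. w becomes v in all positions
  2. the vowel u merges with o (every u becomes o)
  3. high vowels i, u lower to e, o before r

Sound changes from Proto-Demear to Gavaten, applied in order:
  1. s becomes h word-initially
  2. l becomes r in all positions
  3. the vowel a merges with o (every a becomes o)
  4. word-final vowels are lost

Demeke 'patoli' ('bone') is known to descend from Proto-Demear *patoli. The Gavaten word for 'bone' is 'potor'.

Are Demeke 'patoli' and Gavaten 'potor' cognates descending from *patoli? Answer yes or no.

Derive the expected Gavaten reflex of *patoli:
Gavaten: *patoli
  patoli (rule 1 does not apply)
  patoli → patori   [unconditioned shift]
  patori → potori   [vowel merger]
  potori → potor   [apocope]
  giving Gavaten potor.
Gavaten 'potor' matches the regular reflex exactly, so the pair is cognate.

yes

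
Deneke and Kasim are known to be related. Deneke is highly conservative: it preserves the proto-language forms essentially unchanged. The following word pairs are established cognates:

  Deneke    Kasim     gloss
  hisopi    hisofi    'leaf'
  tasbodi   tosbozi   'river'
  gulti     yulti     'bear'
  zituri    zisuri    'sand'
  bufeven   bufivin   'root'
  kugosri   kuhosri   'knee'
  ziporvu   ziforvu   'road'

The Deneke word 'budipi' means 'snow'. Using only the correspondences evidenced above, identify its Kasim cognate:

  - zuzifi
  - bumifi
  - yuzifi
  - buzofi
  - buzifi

tasbodi ~ tosbozi — Deneke d corresponds to Kasim z between vowels (before a front vowel).
hisopi ~ hisofi — Deneke p corresponds to Kasim f between vowels (before a front vowel).
Applying these to Deneke 'budipi':
  budipi → buzipi   (d→z between vowels (before a front vowel))
  buzipi → buzifi   (p→f between vowels (before a front vowel))
So the Kasim cognate is 'buzifi'.

buzifi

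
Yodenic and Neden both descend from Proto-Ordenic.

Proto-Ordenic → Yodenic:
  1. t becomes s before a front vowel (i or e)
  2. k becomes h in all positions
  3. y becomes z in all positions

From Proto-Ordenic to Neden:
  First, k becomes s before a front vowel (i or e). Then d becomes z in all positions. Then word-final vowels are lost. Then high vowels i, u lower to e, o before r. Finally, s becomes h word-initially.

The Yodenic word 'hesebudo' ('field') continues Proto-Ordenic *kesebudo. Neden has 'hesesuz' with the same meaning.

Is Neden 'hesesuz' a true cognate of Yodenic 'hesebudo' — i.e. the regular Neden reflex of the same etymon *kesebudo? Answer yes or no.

no

Derive the expected Neden reflex of *kesebudo:
Neden: start from *kesebudo.
  rule 1 (palatalisation): kesebudo → sesebudo
  rule 2 (unconditioned shift): sesebudo → sesebuzo
  rule 3 (apocope): sesebuzo → sesebuz
  rule 4: no change — sesebuz
  rule 5 (debuccalisation): sesebuz → hesebuz
  ⇒ Neden hesebuz
The regular Neden reflex would be 'hesebuz', but the attested form is 'hesesuz'. The correspondence is irregular, so they are not cognates (the Neden form has a different source).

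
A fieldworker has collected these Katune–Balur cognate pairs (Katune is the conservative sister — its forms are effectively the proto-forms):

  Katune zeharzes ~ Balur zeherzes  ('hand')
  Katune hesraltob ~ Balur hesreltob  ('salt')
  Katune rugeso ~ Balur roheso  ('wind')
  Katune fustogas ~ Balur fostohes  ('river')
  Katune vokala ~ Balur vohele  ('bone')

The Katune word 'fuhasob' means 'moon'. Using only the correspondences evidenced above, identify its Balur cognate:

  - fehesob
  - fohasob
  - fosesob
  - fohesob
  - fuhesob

fohesob

rugeso ~ roheso, fustogas ~ fostohes — Katune u corresponds to Balur o after a consonant, before a consonant other than r, m, n, p, b, f, v.
hesraltob ~ hesreltob, fustogas ~ fostohes — Katune a corresponds to Balur e after a consonant, before a consonant other than r, m, n, p, b, f, v.
Applying these to Katune 'fuhasob':
  fuhasob → fohasob   (u→o after a consonant, before a consonant other than r, m, n, p, b, f, v)
  fohasob → fohesob   (a→e after a consonant, before a consonant other than r, m, n, p, b, f, v)
So the Balur cognate is 'fohesob'.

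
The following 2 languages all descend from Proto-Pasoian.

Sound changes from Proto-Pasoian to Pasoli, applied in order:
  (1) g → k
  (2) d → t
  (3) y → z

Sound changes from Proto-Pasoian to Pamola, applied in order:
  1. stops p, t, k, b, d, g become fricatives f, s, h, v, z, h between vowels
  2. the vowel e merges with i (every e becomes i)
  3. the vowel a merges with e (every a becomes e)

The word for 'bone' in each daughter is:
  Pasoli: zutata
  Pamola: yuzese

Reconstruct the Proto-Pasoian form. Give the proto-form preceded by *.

*yudata

Position 1: Pasoli has z, Pamola has y. Pamola preserves y here (none of its changes turn any other segment into y), so the proto-segment is *y.
Position 4: Pasoli has a, Pamola has e. Pasoli preserves a here (none of its changes turn any other segment into a), so the proto-segment is *a.
Position 6: Pasoli has a, Pamola has e. Pasoli preserves a here (none of its changes turn any other segment into a), so the proto-segment is *a.
This points to *yudata. Verify forward in each daughter:
Pasoli: *yudata > yutata > zutata  (by unconditioned shift, unconditioned shift)
Pamola: *yudata
  yudata → yuzasa   [intervocalic lenition]
  yuzasa (rule 2 does not apply)
  yuzasa → yuzese   [vowel merger]
  giving Pamola yuzese.
No other proto-form is consistent with every reflex, so the reconstruction is *yudata.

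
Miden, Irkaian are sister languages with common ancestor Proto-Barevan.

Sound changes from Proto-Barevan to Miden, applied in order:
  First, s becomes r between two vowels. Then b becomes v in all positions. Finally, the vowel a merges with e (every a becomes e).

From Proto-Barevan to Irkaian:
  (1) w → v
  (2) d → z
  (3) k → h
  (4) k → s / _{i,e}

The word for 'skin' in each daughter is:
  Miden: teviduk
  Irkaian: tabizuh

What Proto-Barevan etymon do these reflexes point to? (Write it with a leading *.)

*tabiduk

Position 3: Miden has v, Irkaian has b. Irkaian preserves b here (none of its changes turn any other segment into b), so the proto-segment is *b.
Position 2: Miden has e, Irkaian has a. Irkaian preserves a here (none of its changes turn any other segment into a), so the proto-segment is *a.
Position 5: Miden has d, Irkaian has z. Miden preserves d here (none of its changes turn any other segment into d), so the proto-segment is *d.
This points to *tabiduk. Verify forward in each daughter:
Miden: *tabiduk
  tabiduk (rule 1 does not apply)
  tabiduk → taviduk   [unconditioned shift]
  taviduk → teviduk   [vowel merger]
  giving Miden teviduk.
Irkaian: start from *tabiduk.
  rule 1: no change — tabiduk
  rule 2 (unconditioned shift): tabiduk → tabizuk
  rule 3 (unconditioned shift): tabizuk → tabizuh
  rule 4: no change — tabizuh
  ⇒ Irkaian tabizuh
Only *tabiduk yields all of Miden teviduk, Irkaian tabizuh.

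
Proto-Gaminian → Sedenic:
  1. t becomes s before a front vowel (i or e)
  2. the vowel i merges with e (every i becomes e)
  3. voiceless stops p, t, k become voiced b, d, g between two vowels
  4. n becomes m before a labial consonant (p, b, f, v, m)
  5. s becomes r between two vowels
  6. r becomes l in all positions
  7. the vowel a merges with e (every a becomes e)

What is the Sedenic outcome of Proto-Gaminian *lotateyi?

Sedenic: start from *lotateyi.
  rule 1 (palatalisation): lotateyi → lotaseyi
  rule 2 (vowel merger): lotaseyi → lotaseye
  rule 3 (intervocalic voicing): lotaseye → lodaseye
  rule 4: no change — lodaseye
  rule 5 (rhotacism): lodaseye → lodareye
  rule 6 (unconditioned shift): lodareye → lodaleye
  rule 7 (vowel merger): lodaleye → lodeleye
  ⇒ Sedenic lodeleye

lodeleye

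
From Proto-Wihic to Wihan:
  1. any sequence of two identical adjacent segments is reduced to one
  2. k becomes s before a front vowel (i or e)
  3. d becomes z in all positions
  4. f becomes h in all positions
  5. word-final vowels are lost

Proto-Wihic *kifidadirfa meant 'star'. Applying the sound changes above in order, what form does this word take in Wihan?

sihizazirh

Wihan: *kifidadirfa
  kifidadirfa (rule 1 does not apply)
  kifidadirfa → sifidadirfa   [palatalisation]
  sifidadirfa → sifizazirfa   [unconditioned shift]
  sifizazirfa → sihizazirha   [unconditioned shift]
  sihizazirha → sihizazirh   [apocope]
  giving Wihan sihizazirh.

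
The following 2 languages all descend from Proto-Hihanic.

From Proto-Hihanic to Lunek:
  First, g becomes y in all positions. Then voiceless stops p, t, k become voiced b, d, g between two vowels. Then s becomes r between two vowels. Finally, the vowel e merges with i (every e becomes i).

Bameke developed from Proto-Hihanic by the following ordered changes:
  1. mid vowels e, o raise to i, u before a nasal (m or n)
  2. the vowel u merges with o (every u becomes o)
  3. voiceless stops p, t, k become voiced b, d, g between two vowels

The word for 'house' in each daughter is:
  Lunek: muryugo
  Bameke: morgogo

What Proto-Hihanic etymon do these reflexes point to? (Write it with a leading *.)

*murguko

Position 2: Lunek has u, Bameke has o. Lunek preserves u here (none of its changes turn any other segment into u), so the proto-segment is *u.
Position 5: Lunek has u, Bameke has o. Lunek preserves u here (none of its changes turn any other segment into u), so the proto-segment is *u.
Continuing position by position gives *murguko; check it forward:
Lunek: *murguko
  murguko → muryuko   [unconditioned shift]
  muryuko → muryugo   [intervocalic voicing]
  muryugo (rule 3 does not apply)
  muryugo (rule 4 does not apply)
  giving Lunek muryugo.
Bameke: *murguko > morgoko > morgogo  (by vowel merger, intervocalic voicing)
No other proto-form is consistent with every reflex, so the reconstruction is *murguko.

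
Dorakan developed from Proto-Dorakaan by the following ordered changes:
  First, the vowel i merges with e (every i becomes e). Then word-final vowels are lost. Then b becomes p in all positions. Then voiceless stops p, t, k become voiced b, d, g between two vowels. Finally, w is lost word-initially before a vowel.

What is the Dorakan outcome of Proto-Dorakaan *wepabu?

Dorakan: start from *wepabu.
  rule 1: no change — wepabu
  rule 2 (apocope): wepabu → wepab
  rule 3 (unconditioned shift): wepab → wepap
  rule 4 (intervocalic voicing): wepap → webap
  rule 5 (glide loss): webap → ebap
  ⇒ Dorakan ebap

ebap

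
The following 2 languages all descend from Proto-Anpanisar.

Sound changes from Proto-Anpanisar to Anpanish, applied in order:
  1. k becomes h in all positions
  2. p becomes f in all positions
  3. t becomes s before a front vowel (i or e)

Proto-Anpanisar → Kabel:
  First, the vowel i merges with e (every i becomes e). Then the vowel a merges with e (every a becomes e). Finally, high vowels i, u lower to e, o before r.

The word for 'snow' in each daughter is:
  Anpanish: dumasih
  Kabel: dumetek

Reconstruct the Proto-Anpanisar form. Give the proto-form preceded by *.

Position 4: Anpanish has a, Kabel has e. Anpanish preserves a here (none of its changes turn any other segment into a), so the proto-segment is *a.
Position 5: Anpanish has s, Kabel has t. Kabel preserves t here (none of its changes turn any other segment into t), so the proto-segment is *t.
Verify the candidate proto-form against each daughter:
Anpanish: *dumatik > dumatih > dumasih  (by unconditioned shift, palatalisation)
Kabel: *dumatik
  dumatik → dumatek   [vowel merger]
  dumatek → dumetek   [vowel merger]
  dumetek (rule 3 does not apply)
  giving Kabel dumetek.
Only *dumatik yields all of Anpanish dumasih, Kabel dumetek.

*dumatik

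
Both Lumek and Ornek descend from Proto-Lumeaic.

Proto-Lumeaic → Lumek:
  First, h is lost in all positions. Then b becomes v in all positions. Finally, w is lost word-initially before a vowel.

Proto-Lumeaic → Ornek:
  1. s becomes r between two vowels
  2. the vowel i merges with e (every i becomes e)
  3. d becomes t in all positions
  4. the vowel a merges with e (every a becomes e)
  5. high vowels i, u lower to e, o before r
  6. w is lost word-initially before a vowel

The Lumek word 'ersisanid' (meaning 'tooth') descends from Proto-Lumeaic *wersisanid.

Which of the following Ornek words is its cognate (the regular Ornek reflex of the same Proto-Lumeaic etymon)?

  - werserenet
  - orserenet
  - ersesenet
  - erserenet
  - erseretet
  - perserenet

erserenet

Ornek: *wersisanid
  wersisanid → wersiranid   [rhotacism]
  wersiranid → werseraned   [vowel merger]
  werseraned → werseranet   [unconditioned shift]
  werseranet → werserenet   [vowel merger]
  werserenet (rule 5 does not apply)
  werserenet → erserenet   [glide loss]
  giving Ornek erserenet.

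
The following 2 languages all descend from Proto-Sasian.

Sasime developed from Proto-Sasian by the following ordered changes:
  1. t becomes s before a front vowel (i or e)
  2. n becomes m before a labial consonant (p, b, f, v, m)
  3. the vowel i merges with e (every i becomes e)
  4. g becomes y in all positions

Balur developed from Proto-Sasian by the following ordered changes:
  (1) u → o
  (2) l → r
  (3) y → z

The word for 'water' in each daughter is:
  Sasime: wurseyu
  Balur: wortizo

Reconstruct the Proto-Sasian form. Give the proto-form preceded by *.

Position 6: Sasime has y, Balur has z. Taking the neighbouring segments as reconstructed: Sasime y could go back to *g or *y; Balur z could go back to *z or *y — the one source consistent with every daughter is *y.
Position 5: Sasime has e, Balur has i. Balur preserves i here (none of its changes turn any other segment into i), so the proto-segment is *i.
Position 4: Sasime has s, Balur has t. Balur preserves t here (none of its changes turn any other segment into t), so the proto-segment is *t.
Continuing position by position gives *wurtiyu; check it forward:
Sasime: *wurtiyu > wursiyu > wurseyu  (by palatalisation, vowel merger)
Balur: start from *wurtiyu.
  rule 1 (vowel merger): wurtiyu → wortiyo
  rule 2: no change — wortiyo
  rule 3 (unconditioned shift): wortiyo → wortizo
  ⇒ Balur wortizo
Only *wurtiyu yields all of Sasime wurseyu, Balur wortizo.

*wurtiyu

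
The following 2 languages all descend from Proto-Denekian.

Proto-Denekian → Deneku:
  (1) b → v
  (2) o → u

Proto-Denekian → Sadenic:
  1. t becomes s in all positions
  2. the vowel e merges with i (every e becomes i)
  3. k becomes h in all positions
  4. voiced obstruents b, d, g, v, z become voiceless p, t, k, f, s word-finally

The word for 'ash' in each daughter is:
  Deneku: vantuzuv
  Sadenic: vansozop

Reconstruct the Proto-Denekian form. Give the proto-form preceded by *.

Position 5: Deneku has u, Sadenic has o. Sadenic preserves o here (none of its changes turn any other segment into o), so the proto-segment is *o.
Position 7: Deneku has u, Sadenic has o. Sadenic preserves o here (none of its changes turn any other segment into o), so the proto-segment is *o.
Continuing position by position gives *vantozob; check it forward:
Deneku: *vantozob > vantozov > vantuzuv  (by unconditioned shift, vowel merger)
Sadenic: start from *vantozob.
  rule 1 (unconditioned shift): vantozob → vansozob
  rule 2: no change — vansozob
  rule 3: no change — vansozob
  rule 4 (final devoicing): vansozob → vansozop
  ⇒ Sadenic vansozop
No other proto-form is consistent with every reflex, so the reconstruction is *vantozob.

*vantozob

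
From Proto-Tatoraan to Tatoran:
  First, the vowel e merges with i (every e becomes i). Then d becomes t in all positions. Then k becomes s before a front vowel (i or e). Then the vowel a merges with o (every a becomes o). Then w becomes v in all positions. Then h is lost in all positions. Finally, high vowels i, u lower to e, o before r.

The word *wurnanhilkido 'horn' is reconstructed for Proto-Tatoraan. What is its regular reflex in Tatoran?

Tatoran: start from *wurnanhilkido.
  rule 1: no change — wurnanhilkido
  rule 2 (unconditioned shift): wurnanhilkido → wurnanhilkito
  rule 3 (palatalisation): wurnanhilkito → wurnanhilsito
  rule 4 (vowel merger): wurnanhilsito → wurnonhilsito
  rule 5 (unconditioned shift): wurnonhilsito → vurnonhilsito
  rule 6 (h-loss): vurnonhilsito → vurnonilsito
  rule 7 (pre-rhotic lowering): vurnonilsito → vornonilsito
  ⇒ Tatoran vornonilsito

vornonilsito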